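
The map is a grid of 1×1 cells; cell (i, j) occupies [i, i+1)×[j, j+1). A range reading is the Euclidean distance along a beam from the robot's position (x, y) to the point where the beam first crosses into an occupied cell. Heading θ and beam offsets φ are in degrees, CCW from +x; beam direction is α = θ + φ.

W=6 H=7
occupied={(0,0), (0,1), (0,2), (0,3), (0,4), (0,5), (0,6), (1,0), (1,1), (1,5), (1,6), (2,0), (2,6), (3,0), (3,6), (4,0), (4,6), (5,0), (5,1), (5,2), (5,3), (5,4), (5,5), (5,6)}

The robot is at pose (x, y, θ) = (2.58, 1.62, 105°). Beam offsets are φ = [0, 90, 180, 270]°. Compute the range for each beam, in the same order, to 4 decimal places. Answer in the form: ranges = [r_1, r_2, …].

ranges = [3.4992, 0.6005, 0.6419, 2.5054]

beam 1: φ=0°, α=105°
  d=(-0.2588,0.9659)  start (2,1)  tX=2.2409 tY=0.3934  stride 1/|dx|=3.8637 1/|dy|=1.0353
    cross y-line → (2,2), t=0.3934
    cross y-line → (2,3), t=1.4287
    cross x-line → (1,3), t=2.2409
    cross y-line → (1,4), t=2.4640
    cross y-line → (1,5), t=3.4992 (wall)
  → r_1 = 3.4992
beam 2: φ=90°, α=195°
  d=(-0.9659,-0.2588)  start (2,1)  tX=0.6005 tY=2.3955  stride 1/|dx|=1.0353 1/|dy|=3.8637
    cross x-line → (1,1), t=0.6005 (wall)
  → r_2 = 0.6005
beam 3: φ=180°, α=285°
  d=(0.2588,-0.9659)  start (2,1)  tX=1.6228 tY=0.6419  stride 1/|dx|=3.8637 1/|dy|=1.0353
    cross y-line → (2,0), t=0.6419 (wall)
  → r_3 = 0.6419
beam 4: φ=270°, α=15°
  d=(0.9659,0.2588)  start (2,1)  tX=0.4348 tY=1.4682  stride 1/|dx|=1.0353 1/|dy|=3.8637
    cross x-line → (3,1), t=0.4348
    cross y-line → (3,2), t=1.4682
    cross x-line → (4,2), t=1.4701
    cross x-line → (5,2), t=2.5054 (wall)
  → r_4 = 2.5054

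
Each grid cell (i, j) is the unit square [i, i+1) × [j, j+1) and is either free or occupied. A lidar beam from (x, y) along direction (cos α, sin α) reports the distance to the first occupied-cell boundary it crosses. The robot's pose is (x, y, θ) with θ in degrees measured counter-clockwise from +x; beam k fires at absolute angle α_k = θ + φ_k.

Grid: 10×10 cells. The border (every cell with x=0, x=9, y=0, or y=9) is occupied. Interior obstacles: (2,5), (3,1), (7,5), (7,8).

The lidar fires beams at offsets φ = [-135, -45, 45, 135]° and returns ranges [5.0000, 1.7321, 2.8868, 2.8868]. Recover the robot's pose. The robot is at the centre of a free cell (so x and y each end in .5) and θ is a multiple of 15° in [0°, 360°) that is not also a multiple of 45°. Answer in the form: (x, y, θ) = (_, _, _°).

Enumerate (i+0.5, j+0.5, θ) over the 60 free cells and 16 admissible headings. For each, cast all 4 beams and compare to the given ranges.
  (8.5, 1.5, 120°): beam 1 = 0.5176 ≠ 5.0000 ✗
  (2.5, 2.5, 345°): beam 1 = 1.7321 ≠ 5.0000 ✗
  (6.5, 1.5, 150°): beam 1 = 2.5882 ≠ 5.0000 ✗
  …
  (6.5, 2.5, 285°): r_1=5.0000, r_2=1.7321, r_3=2.8868, r_4=2.8868 — all match ✓
Only this pose fits every beam.

(x, y, θ) = (6.5, 2.5, 285°)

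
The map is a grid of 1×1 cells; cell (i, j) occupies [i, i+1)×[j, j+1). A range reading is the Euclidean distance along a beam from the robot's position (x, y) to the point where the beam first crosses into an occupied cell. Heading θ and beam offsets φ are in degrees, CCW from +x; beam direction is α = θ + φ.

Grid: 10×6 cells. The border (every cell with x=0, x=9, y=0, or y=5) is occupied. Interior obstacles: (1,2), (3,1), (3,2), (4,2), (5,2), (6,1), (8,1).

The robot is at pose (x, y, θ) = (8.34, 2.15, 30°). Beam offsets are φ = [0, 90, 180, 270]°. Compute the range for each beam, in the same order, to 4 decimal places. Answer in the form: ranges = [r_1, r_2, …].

ranges = [0.7621, 3.2909, 0.3000, 0.1732]

beam 1: φ=0°, α=30°
  d=(0.8660,0.5000)  start (8,2)  tX=0.7621 tY=1.7000  stride 1/|dx|=1.1547 1/|dy|=2.0000
    cross x-line → (9,2), t=0.7621 (wall)
  → r_1 = 0.7621
beam 2: φ=90°, α=120°
  d=(-0.5000,0.8660)  start (8,2)  tX=0.6800 tY=0.9815  stride 1/|dx|=2.0000 1/|dy|=1.1547
    cross x-line → (7,2), t=0.6800
    cross y-line → (7,3), t=0.9815
    cross y-line → (7,4), t=2.1362
    cross x-line → (6,4), t=2.6800
    cross y-line → (6,5), t=3.2909 (wall)
  → r_2 = 3.2909
beam 3: φ=180°, α=210°
  d=(-0.8660,-0.5000)  start (8,2)  tX=0.3926 tY=0.3000  stride 1/|dx|=1.1547 1/|dy|=2.0000
    cross y-line → (8,1), t=0.3000 (wall)
  → r_3 = 0.3000
beam 4: φ=270°, α=300°
  d=(0.5000,-0.8660)  start (8,2)  tX=1.3200 tY=0.1732  stride 1/|dx|=2.0000 1/|dy|=1.1547
    cross y-line → (8,1), t=0.1732 (wall)
  → r_4 = 0.1732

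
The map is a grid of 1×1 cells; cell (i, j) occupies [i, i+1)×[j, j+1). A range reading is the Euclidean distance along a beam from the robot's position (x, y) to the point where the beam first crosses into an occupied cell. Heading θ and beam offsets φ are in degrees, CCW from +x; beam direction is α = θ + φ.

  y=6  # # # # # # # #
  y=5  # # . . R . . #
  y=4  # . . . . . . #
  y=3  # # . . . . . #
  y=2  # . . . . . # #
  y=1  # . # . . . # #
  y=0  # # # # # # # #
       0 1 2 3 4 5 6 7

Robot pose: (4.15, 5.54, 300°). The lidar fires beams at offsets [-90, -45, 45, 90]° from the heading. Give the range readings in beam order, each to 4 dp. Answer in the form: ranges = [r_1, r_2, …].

ranges = [3.0800, 4.4433, 2.9505, 0.9200]

beam 1: φ=-90°, α=210°
  direction (-0.8660, -0.5000); cell (4,5); t to first gridline: x 0.1732, y 1.0800 (then +1.1547 / +2.0000)
    (3,5) via x @ 0.1732
    (3,4) via y @ 1.0800
    (2,4) via x @ 1.3279
    (1,4) via x @ 2.4826
    (1,3) via y @ 3.0800  # hit
  → r_1 = 3.0800
beam 2: φ=-45°, α=255°
  direction (-0.2588, -0.9659); cell (4,5); t to first gridline: x 0.5796, y 0.5590 (then +3.8637 / +1.0353)
    (4,4) via y @ 0.5590
    (3,4) via x @ 0.5796
    (3,3) via y @ 1.5943
    (3,2) via y @ 2.6296
    (3,1) via y @ 3.6649
    (2,1) via x @ 4.4433  # hit
  → r_2 = 4.4433
beam 3: φ=45°, α=345°
  direction (0.9659, -0.2588); cell (4,5); t to first gridline: x 0.8800, y 2.0864 (then +1.0353 / +3.8637)
    (5,5) via x @ 0.8800
    (6,5) via x @ 1.9153
    (6,4) via y @ 2.0864
    (7,4) via x @ 2.9505  # hit
  → r_3 = 2.9505
beam 4: φ=90°, α=30°
  direction (0.8660, 0.5000); cell (4,5); t to first gridline: x 0.9815, y 0.9200 (then +1.1547 / +2.0000)
    (4,6) via y @ 0.9200  # hit
  → r_4 = 0.9200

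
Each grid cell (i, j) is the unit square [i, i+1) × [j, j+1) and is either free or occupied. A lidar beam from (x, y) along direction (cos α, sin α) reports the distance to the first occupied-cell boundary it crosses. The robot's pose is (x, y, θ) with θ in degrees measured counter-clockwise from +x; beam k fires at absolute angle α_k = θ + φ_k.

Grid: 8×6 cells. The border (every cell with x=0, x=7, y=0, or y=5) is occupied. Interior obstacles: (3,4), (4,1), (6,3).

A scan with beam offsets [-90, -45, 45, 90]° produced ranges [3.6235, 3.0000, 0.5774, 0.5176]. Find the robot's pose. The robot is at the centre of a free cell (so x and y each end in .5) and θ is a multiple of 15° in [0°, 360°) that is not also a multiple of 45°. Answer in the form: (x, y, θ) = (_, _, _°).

(x, y, θ) = (2.5, 4.5, 345°)

Enumerate (i+0.5, j+0.5, θ) over the 21 free cells and 16 admissible headings. For each, cast all 4 beams and compare to the given ranges.
  (1.5, 1.5, 255°): beam 1 = 0.5176 ≠ 3.6235 ✗
  (5.5, 1.5, 30°): beam 1 = 0.5774 ≠ 3.6235 ✗
  (6.5, 2.5, 30°): beam 1 = 1.0000 ≠ 3.6235 ✗
  (1.5, 2.5, 150°): beam 1 = 2.8868 ≠ 3.6235 ✗
  (6.5, 4.5, 240°): beam 1 = 1.0000 ≠ 3.6235 ✗
  …
  (2.5, 4.5, 345°): r_1=3.6235, r_2=3.0000, r_3=0.5774, r_4=0.5176 — all match ✓
No second candidate reproduces the full scan.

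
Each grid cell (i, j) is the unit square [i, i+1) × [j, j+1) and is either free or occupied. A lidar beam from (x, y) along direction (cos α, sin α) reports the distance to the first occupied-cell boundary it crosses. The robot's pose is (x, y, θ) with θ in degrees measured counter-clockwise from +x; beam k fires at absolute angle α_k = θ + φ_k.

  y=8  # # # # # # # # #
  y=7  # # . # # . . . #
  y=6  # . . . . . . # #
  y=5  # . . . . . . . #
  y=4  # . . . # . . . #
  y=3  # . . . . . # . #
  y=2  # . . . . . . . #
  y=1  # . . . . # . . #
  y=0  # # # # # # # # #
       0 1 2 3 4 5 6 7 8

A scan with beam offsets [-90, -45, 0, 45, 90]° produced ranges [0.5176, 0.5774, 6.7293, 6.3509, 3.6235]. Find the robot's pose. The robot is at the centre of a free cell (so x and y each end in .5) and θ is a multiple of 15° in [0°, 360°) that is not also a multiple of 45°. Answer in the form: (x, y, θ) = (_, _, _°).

(x, y, θ) = (4.5, 1.5, 75°)

The pose lattice has 42·16 = 672 candidates. Test each by forward raycasting.
  (5.5, 2.5, 255°): beam 1 = 4.6587 ≠ 0.5176 ✗
  (1.5, 4.5, 285°): beam 2 = 1.0000 ≠ 0.5774 ✗
  (5.5, 7.5, 345°): beam 1 = 2.5882 ≠ 0.5176 ✗
  (6.5, 4.5, 165°): beam 1 = 1.9319 ≠ 0.5176 ✗
  …
  (4.5, 1.5, 75°): r_1=0.5176, r_2=0.5774, r_3=6.7293, r_4=6.3509, r_5=3.6235 — all match ✓
Only this pose fits every beam.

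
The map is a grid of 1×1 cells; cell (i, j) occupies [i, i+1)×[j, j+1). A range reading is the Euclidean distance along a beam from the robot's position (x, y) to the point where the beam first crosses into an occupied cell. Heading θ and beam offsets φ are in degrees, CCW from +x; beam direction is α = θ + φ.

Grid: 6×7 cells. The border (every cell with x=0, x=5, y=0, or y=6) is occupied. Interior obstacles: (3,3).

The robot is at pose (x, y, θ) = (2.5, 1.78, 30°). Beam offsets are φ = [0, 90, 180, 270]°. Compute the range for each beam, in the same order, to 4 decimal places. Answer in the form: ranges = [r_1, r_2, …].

ranges = [2.8868, 3.0000, 1.5600, 0.9007]

beam 1: φ=0°, α=30°
  cosα=0.8660 sinα=0.5000 | (2,1) | tMaxX 0.5774 tMaxY 0.4400 | tΔX 1.1547 tΔY 2.0000
    t=0.4400 [y] (2,2)
    t=0.5774 [x] (3,2)
    t=1.7321 [x] (4,2)
    t=2.4400 [y] (4,3)
    t=2.8868 [x] (5,3) — stop
  → r_1 = 2.8868
beam 2: φ=90°, α=120°
  cosα=-0.5000 sinα=0.8660 | (2,1) | tMaxX 1.0000 tMaxY 0.2540 | tΔX 2.0000 tΔY 1.1547
    t=0.2540 [y] (2,2)
    t=1.0000 [x] (1,2)
    t=1.4087 [y] (1,3)
    t=2.5634 [y] (1,4)
    t=3.0000 [x] (0,4) — stop
  → r_2 = 3.0000
beam 3: φ=180°, α=210°
  cosα=-0.8660 sinα=-0.5000 | (2,1) | tMaxX 0.5774 tMaxY 1.5600 | tΔX 1.1547 tΔY 2.0000
    t=0.5774 [x] (1,1)
    t=1.5600 [y] (1,0) — stop
  → r_3 = 1.5600
beam 4: φ=270°, α=300°
  cosα=0.5000 sinα=-0.8660 | (2,1) | tMaxX 1.0000 tMaxY 0.9007 | tΔX 2.0000 tΔY 1.1547
    t=0.9007 [y] (2,0) — stop
  → r_4 = 0.9007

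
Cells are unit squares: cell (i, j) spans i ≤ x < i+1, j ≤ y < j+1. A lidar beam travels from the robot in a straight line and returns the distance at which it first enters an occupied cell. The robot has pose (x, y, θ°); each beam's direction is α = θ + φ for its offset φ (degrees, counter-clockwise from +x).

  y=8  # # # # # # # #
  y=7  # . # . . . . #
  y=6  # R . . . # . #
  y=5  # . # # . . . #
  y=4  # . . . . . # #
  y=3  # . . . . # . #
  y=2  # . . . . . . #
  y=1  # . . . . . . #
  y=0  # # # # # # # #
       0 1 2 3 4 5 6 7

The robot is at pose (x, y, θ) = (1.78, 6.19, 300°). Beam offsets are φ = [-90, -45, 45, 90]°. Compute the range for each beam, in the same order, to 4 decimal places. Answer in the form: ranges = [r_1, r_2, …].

ranges = [0.9007, 3.0137, 0.7341, 3.6200]

beam 1: φ=-90°, α=210°
  cosα=-0.8660 sinα=-0.5000 | (1,6) | tMaxX 0.9007 tMaxY 0.3800 | tΔX 1.1547 tΔY 2.0000
    t=0.3800 [y] (1,5)
    t=0.9007 [x] (0,5) — stop
  → r_1 = 0.9007
beam 2: φ=-45°, α=255°
  cosα=-0.2588 sinα=-0.9659 | (1,6) | tMaxX 3.0137 tMaxY 0.1967 | tΔX 3.8637 tΔY 1.0353
    t=0.1967 [y] (1,5)
    t=1.2320 [y] (1,4)
    t=2.2673 [y] (1,3)
    t=3.0137 [x] (0,3) — stop
  → r_2 = 3.0137
beam 3: φ=45°, α=345°
  cosα=0.9659 sinα=-0.2588 | (1,6) | tMaxX 0.2278 tMaxY 0.7341 | tΔX 1.0353 tΔY 3.8637
    t=0.2278 [x] (2,6)
    t=0.7341 [y] (2,5) — stop
  → r_3 = 0.7341
beam 4: φ=90°, α=30°
  cosα=0.8660 sinα=0.5000 | (1,6) | tMaxX 0.2540 tMaxY 1.6200 | tΔX 1.1547 tΔY 2.0000
    t=0.2540 [x] (2,6)
    t=1.4087 [x] (3,6)
    t=1.6200 [y] (3,7)
    t=2.5634 [x] (4,7)
    t=3.6200 [y] (4,8) — stop
  → r_4 = 3.6200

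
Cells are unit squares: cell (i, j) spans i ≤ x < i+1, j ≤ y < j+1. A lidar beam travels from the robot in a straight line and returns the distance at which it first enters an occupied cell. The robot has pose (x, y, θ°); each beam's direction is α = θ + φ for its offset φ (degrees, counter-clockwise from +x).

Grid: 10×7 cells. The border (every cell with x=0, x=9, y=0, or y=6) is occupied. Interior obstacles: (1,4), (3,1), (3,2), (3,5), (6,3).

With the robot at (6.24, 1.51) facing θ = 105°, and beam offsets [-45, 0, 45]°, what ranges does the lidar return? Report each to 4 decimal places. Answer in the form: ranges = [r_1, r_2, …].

beam 1: φ=-45°, α=60°
  dir = (cos 60°, sin 60°) = (0.5000, 0.8660); from cell (6,1)
  next x-line at t=1.5200, next y-line at t=0.5658; Δt_x=2.0000, Δt_y=1.1547
    y: enter (6,2) at t=0.5658
    x: enter (7,2) at t=1.5200
    y: enter (7,3) at t=1.7205
    y: enter (7,4) at t=2.8752
    x: enter (8,4) at t=3.5200
    y: enter (8,5) at t=4.0299
    y: enter (8,6) at t=5.1846 ← occupied
  → r_1 = 5.1846
beam 2: φ=0°, α=105°
  dir = (cos 105°, sin 105°) = (-0.2588, 0.9659); from cell (6,1)
  next x-line at t=0.9273, next y-line at t=0.5073; Δt_x=3.8637, Δt_y=1.0353
    y: enter (6,2) at t=0.5073
    x: enter (5,2) at t=0.9273
    y: enter (5,3) at t=1.5426
    y: enter (5,4) at t=2.5778
    y: enter (5,5) at t=3.6131
    y: enter (5,6) at t=4.6484 ← occupied
  → r_2 = 4.6484
beam 3: φ=45°, α=150°
  dir = (cos 150°, sin 150°) = (-0.8660, 0.5000); from cell (6,1)
  next x-line at t=0.2771, next y-line at t=0.9800; Δt_x=1.1547, Δt_y=2.0000
    x: enter (5,1) at t=0.2771
    y: enter (5,2) at t=0.9800
    x: enter (4,2) at t=1.4318
    x: enter (3,2) at t=2.5865 ← occupied
  → r_3 = 2.5865

ranges = [5.1846, 4.6484, 2.5865]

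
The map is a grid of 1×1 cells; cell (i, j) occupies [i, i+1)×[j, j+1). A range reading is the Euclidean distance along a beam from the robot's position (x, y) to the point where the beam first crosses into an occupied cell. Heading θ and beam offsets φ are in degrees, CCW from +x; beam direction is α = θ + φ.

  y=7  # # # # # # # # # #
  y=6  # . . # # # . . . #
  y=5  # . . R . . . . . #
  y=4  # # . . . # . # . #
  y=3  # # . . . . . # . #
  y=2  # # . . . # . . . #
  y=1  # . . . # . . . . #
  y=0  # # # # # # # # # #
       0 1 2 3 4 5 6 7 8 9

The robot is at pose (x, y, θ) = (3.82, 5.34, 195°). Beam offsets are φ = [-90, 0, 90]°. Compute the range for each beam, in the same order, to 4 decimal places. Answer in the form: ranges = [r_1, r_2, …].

ranges = [0.6833, 1.8842, 3.4578]

beam 1: φ=-90°, α=105°
  d=(-0.2588,0.9659)  start (3,5)  tX=3.1682 tY=0.6833  stride 1/|dx|=3.8637 1/|dy|=1.0353
    cross y-line → (3,6), t=0.6833 (wall)
  → r_1 = 0.6833
beam 2: φ=0°, α=195°
  d=(-0.9659,-0.2588)  start (3,5)  tX=0.8489 tY=1.3137  stride 1/|dx|=1.0353 1/|dy|=3.8637
    cross x-line → (2,5), t=0.8489
    cross y-line → (2,4), t=1.3137
    cross x-line → (1,4), t=1.8842 (wall)
  → r_2 = 1.8842
beam 3: φ=90°, α=285°
  d=(0.2588,-0.9659)  start (3,5)  tX=0.6955 tY=0.3520  stride 1/|dx|=3.8637 1/|dy|=1.0353
    cross y-line → (3,4), t=0.3520
    cross x-line → (4,4), t=0.6955
    cross y-line → (4,3), t=1.3873
    cross y-line → (4,2), t=2.4225
    cross y-line → (4,1), t=3.4578 (wall)
  → r_3 = 3.4578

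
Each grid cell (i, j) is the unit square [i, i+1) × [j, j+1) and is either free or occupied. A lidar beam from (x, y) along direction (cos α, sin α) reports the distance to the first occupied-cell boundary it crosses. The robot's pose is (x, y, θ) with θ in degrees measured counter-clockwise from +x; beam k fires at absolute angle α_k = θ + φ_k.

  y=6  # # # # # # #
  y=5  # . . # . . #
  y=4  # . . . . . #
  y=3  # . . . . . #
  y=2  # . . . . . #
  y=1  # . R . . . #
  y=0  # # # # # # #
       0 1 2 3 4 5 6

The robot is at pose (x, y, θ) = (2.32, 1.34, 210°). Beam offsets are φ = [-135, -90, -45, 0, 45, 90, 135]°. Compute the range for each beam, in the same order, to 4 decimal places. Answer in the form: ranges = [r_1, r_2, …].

ranges = [3.7891, 2.6400, 1.3666, 0.6800, 0.3520, 0.3926, 1.3137]

beam 1: φ=-135°, α=75°
  dir = (cos 75°, sin 75°) = (0.2588, 0.9659); from cell (2,1)
  next x-line at t=2.6273, next y-line at t=0.6833; Δt_x=3.8637, Δt_y=1.0353
    y: enter (2,2) at t=0.6833
    y: enter (2,3) at t=1.7186
    x: enter (3,3) at t=2.6273
    y: enter (3,4) at t=2.7538
    y: enter (3,5) at t=3.7891 ← occupied
  → r_1 = 3.7891
beam 2: φ=-90°, α=120°
  dir = (cos 120°, sin 120°) = (-0.5000, 0.8660); from cell (2,1)
  next x-line at t=0.6400, next y-line at t=0.7621; Δt_x=2.0000, Δt_y=1.1547
    x: enter (1,1) at t=0.6400
    y: enter (1,2) at t=0.7621
    y: enter (1,3) at t=1.9168
    x: enter (0,3) at t=2.6400 ← occupied
  → r_2 = 2.6400
beam 3: φ=-45°, α=165°
  dir = (cos 165°, sin 165°) = (-0.9659, 0.2588); from cell (2,1)
  next x-line at t=0.3313, next y-line at t=2.5500; Δt_x=1.0353, Δt_y=3.8637
    x: enter (1,1) at t=0.3313
    x: enter (0,1) at t=1.3666 ← occupied
  → r_3 = 1.3666
beam 4: φ=0°, α=210°
  dir = (cos 210°, sin 210°) = (-0.8660, -0.5000); from cell (2,1)
  next x-line at t=0.3695, next y-line at t=0.6800; Δt_x=1.1547, Δt_y=2.0000
    x: enter (1,1) at t=0.3695
    y: enter (1,0) at t=0.6800 ← occupied
  → r_4 = 0.6800
beam 5: φ=45°, α=255°
  dir = (cos 255°, sin 255°) = (-0.2588, -0.9659); from cell (2,1)
  next x-line at t=1.2364, next y-line at t=0.3520; Δt_x=3.8637, Δt_y=1.0353
    y: enter (2,0) at t=0.3520 ← occupied
  → r_5 = 0.3520
beam 6: φ=90°, α=300°
  dir = (cos 300°, sin 300°) = (0.5000, -0.8660); from cell (2,1)
  next x-line at t=1.3600, next y-line at t=0.3926; Δt_x=2.0000, Δt_y=1.1547
    y: enter (2,0) at t=0.3926 ← occupied
  → r_6 = 0.3926
beam 7: φ=135°, α=345°
  dir = (cos 345°, sin 345°) = (0.9659, -0.2588); from cell (2,1)
  next x-line at t=0.7040, next y-line at t=1.3137; Δt_x=1.0353, Δt_y=3.8637
    x: enter (3,1) at t=0.7040
    y: enter (3,0) at t=1.3137 ← occupied
  → r_7 = 1.3137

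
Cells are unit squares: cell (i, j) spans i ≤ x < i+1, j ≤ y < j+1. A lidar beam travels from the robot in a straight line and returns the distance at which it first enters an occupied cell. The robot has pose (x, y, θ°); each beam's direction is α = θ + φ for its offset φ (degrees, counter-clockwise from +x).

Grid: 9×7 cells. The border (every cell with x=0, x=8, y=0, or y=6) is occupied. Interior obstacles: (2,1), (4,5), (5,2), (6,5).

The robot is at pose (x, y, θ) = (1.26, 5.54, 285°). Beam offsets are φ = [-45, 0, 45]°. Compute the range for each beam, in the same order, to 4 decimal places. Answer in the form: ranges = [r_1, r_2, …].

beam 1: φ=-45°, α=240°
  d=(-0.5000,-0.8660)  start (1,5)  tX=0.5200 tY=0.6235  stride 1/|dx|=2.0000 1/|dy|=1.1547
    cross x-line → (0,5), t=0.5200 (wall)
  → r_1 = 0.5200
beam 2: φ=0°, α=285°
  d=(0.2588,-0.9659)  start (1,5)  tX=2.8591 tY=0.5590  stride 1/|dx|=3.8637 1/|dy|=1.0353
    cross y-line → (1,4), t=0.5590
    cross y-line → (1,3), t=1.5943
    cross y-line → (1,2), t=2.6296
    cross x-line → (2,2), t=2.8591
    cross y-line → (2,1), t=3.6649 (wall)
  → r_2 = 3.6649
beam 3: φ=45°, α=330°
  d=(0.8660,-0.5000)  start (1,5)  tX=0.8545 tY=1.0800  stride 1/|dx|=1.1547 1/|dy|=2.0000
    cross x-line → (2,5), t=0.8545
    cross y-line → (2,4), t=1.0800
    cross x-line → (3,4), t=2.0092
    cross y-line → (3,3), t=3.0800
    cross x-line → (4,3), t=3.1639
    cross x-line → (5,3), t=4.3186
    cross y-line → (5,2), t=5.0800 (wall)
  → r_3 = 5.0800

ranges = [0.5200, 3.6649, 5.0800]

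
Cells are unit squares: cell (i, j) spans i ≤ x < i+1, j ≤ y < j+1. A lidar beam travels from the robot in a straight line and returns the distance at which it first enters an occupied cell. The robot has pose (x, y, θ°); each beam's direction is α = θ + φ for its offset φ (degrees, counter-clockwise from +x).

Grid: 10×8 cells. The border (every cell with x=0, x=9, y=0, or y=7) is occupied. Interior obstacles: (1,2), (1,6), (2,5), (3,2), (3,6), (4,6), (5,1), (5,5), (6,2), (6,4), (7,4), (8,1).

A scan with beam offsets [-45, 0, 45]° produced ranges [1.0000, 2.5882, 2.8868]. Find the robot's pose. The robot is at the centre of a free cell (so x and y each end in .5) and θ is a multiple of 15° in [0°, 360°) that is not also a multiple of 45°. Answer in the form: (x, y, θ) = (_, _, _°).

(x, y, θ) = (3.5, 4.5, 165°)

Enumerate (i+0.5, j+0.5, θ) over the 36 free cells and 16 admissible headings. For each, cast all 3 beams and compare to the given ranges.
  (4.5, 1.5, 255°): beam 2 = 0.5176 ≠ 2.5882 ✗
  (5.5, 2.5, 210°): beam 1 = 1.5529 ≠ 1.0000 ✗
  (2.5, 4.5, 255°): beam 1 = 1.7321 ≠ 1.0000 ✗
  (6.5, 1.5, 30°): beam 1 = 1.5529 ≠ 1.0000 ✗
  …
  (3.5, 4.5, 165°): r_1=1.0000, r_2=2.5882, r_3=2.8868 — all match ✓
No second candidate reproduces the full scan.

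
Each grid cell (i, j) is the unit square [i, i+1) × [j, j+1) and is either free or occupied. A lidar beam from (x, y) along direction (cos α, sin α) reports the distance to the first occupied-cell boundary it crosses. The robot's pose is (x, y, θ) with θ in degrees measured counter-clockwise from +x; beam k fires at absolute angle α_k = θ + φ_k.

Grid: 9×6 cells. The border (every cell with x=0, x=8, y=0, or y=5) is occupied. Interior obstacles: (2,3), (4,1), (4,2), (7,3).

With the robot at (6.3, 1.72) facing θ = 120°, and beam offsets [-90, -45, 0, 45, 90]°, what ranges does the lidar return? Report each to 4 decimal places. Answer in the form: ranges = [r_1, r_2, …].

beam 1: φ=-90°, α=30°
  direction (0.8660, 0.5000); cell (6,1); t to first gridline: x 0.8083, y 0.5600 (then +1.1547 / +2.0000)
    (6,2) via y @ 0.5600
    (7,2) via x @ 0.8083
    (8,2) via x @ 1.9630  # hit
  → r_1 = 1.9630
beam 2: φ=-45°, α=75°
  direction (0.2588, 0.9659); cell (6,1); t to first gridline: x 2.7046, y 0.2899 (then +3.8637 / +1.0353)
    (6,2) via y @ 0.2899
    (6,3) via y @ 1.3252
    (6,4) via y @ 2.3604
    (7,4) via x @ 2.7046
    (7,5) via y @ 3.3957  # hit
  → r_2 = 3.3957
beam 3: φ=0°, α=120°
  direction (-0.5000, 0.8660); cell (6,1); t to first gridline: x 0.6000, y 0.3233 (then +2.0000 / +1.1547)
    (6,2) via y @ 0.3233
    (5,2) via x @ 0.6000
    (5,3) via y @ 1.4780
    (4,3) via x @ 2.6000
    (4,4) via y @ 2.6327
    (4,5) via y @ 3.7874  # hit
  → r_3 = 3.7874
beam 4: φ=45°, α=165°
  direction (-0.9659, 0.2588); cell (6,1); t to first gridline: x 0.3106, y 1.0818 (then +1.0353 / +3.8637)
    (5,1) via x @ 0.3106
    (5,2) via y @ 1.0818
    (4,2) via x @ 1.3459  # hit
  → r_4 = 1.3459
beam 5: φ=90°, α=210°
  direction (-0.8660, -0.5000); cell (6,1); t to first gridline: x 0.3464, y 1.4400 (then +1.1547 / +2.0000)
    (5,1) via x @ 0.3464
    (5,0) via y @ 1.4400  # hit
  → r_5 = 1.4400

ranges = [1.9630, 3.3957, 3.7874, 1.3459, 1.4400]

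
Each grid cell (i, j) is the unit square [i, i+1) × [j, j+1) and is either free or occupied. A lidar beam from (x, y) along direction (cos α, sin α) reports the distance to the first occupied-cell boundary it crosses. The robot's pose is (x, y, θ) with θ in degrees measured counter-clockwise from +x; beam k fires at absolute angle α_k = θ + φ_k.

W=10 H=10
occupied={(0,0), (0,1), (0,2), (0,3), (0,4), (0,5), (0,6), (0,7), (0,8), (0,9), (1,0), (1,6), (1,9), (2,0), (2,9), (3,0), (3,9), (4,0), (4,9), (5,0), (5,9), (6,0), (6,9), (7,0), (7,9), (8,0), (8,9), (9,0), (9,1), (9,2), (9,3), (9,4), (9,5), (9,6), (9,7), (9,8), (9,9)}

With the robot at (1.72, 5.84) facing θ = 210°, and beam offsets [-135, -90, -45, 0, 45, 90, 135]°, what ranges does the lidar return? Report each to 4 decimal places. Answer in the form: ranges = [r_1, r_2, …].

beam 1: φ=-135°, α=75°
  cosα=0.2588 sinα=0.9659 | (1,5) | tMaxX 1.0818 tMaxY 0.1656 | tΔX 3.8637 tΔY 1.0353
    t=0.1656 [y] (1,6) — stop
  → r_1 = 0.1656
beam 2: φ=-90°, α=120°
  cosα=-0.5000 sinα=0.8660 | (1,5) | tMaxX 1.4400 tMaxY 0.1848 | tΔX 2.0000 tΔY 1.1547
    t=0.1848 [y] (1,6) — stop
  → r_2 = 0.1848
beam 3: φ=-45°, α=165°
  cosα=-0.9659 sinα=0.2588 | (1,5) | tMaxX 0.7454 tMaxY 0.6182 | tΔX 1.0353 tΔY 3.8637
    t=0.6182 [y] (1,6) — stop
  → r_3 = 0.6182
beam 4: φ=0°, α=210°
  cosα=-0.8660 sinα=-0.5000 | (1,5) | tMaxX 0.8314 tMaxY 1.6800 | tΔX 1.1547 tΔY 2.0000
    t=0.8314 [x] (0,5) — stop
  → r_4 = 0.8314
beam 5: φ=45°, α=255°
  cosα=-0.2588 sinα=-0.9659 | (1,5) | tMaxX 2.7819 tMaxY 0.8696 | tΔX 3.8637 tΔY 1.0353
    t=0.8696 [y] (1,4)
    t=1.9049 [y] (1,3)
    t=2.7819 [x] (0,3) — stop
  → r_5 = 2.7819
beam 6: φ=90°, α=300°
  cosα=0.5000 sinα=-0.8660 | (1,5) | tMaxX 0.5600 tMaxY 0.9699 | tΔX 2.0000 tΔY 1.1547
    t=0.5600 [x] (2,5)
    t=0.9699 [y] (2,4)
    t=2.1246 [y] (2,3)
    t=2.5600 [x] (3,3)
    t=3.2793 [y] (3,2)
    t=4.4341 [y] (3,1)
    t=4.5600 [x] (4,1)
    t=5.5888 [y] (4,0) — stop
  → r_6 = 5.5888
beam 7: φ=135°, α=345°
  cosα=0.9659 sinα=-0.2588 | (1,5) | tMaxX 0.2899 tMaxY 3.2455 | tΔX 1.0353 tΔY 3.8637
    t=0.2899 [x] (2,5)
    t=1.3252 [x] (3,5)
    t=2.3604 [x] (4,5)
    t=3.2455 [y] (4,4)
    t=3.3957 [x] (5,4)
    t=4.4310 [x] (6,4)
    t=5.4663 [x] (7,4)
    t=6.5015 [x] (8,4)
    t=7.1092 [y] (8,3)
    t=7.5368 [x] (9,3) — stop
  → r_7 = 7.5368

ranges = [0.1656, 0.1848, 0.6182, 0.8314, 2.7819, 5.5888, 7.5368]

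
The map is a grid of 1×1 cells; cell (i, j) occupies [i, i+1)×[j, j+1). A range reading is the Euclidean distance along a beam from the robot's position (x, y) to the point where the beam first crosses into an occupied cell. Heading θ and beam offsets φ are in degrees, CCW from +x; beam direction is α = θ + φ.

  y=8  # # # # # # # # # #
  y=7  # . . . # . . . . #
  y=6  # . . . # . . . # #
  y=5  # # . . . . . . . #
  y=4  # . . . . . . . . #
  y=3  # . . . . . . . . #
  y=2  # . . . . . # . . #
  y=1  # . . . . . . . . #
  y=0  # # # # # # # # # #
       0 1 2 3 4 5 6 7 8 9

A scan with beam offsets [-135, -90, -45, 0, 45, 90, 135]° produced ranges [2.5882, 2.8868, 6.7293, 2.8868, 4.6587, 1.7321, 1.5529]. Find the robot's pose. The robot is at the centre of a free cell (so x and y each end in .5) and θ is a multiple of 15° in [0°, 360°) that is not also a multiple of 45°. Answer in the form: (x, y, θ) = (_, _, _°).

Candidates: 51 free-cell centres × 16 headings = 816 poses. Raycast each; keep the one whose scan matches to 4 dp.
  (5.5, 3.5, 210°): beam 1 = 4.6587 ≠ 2.5882 ✗
  (3.5, 6.5, 120°): beam 1 = 0.5176 ≠ 2.5882 ✗
  (3.5, 3.5, 210°): beam 2 = 5.0000 ≠ 2.8868 ✗
  (3.5, 7.5, 240°): beam 1 = 0.5176 ≠ 2.5882 ✗
  (3.5, 1.5, 60°): beam 1 = 0.5176 ≠ 2.5882 ✗
  …
  (7.5, 5.5, 240°): r_1=2.5882, r_2=2.8868, r_3=6.7293, r_4=2.8868, r_5=4.6587, r_6=1.7321, r_7=1.5529 — all match ✓
No second candidate reproduces the full scan.

(x, y, θ) = (7.5, 5.5, 240°)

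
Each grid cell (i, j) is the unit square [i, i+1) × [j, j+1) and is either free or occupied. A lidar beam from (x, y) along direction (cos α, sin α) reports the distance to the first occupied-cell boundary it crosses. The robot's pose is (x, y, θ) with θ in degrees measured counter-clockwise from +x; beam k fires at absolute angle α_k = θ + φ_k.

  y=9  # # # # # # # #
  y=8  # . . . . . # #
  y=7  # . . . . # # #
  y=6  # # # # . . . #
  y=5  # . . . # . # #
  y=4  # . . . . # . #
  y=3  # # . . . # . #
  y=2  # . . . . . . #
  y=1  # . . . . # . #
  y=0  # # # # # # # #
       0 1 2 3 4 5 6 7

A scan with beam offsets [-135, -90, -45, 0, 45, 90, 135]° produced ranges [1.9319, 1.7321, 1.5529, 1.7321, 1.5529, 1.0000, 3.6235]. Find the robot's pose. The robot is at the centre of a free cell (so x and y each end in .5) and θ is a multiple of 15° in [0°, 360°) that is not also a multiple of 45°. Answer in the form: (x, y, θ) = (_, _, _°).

(x, y, θ) = (2.5, 4.5, 150°)

Enumerate (i+0.5, j+0.5, θ) over the 36 free cells and 16 admissible headings. For each, cast all 7 beams and compare to the given ranges.
  (4.5, 2.5, 210°): beam 2 = 4.0415 ≠ 1.7321 ✗
  (1.5, 5.5, 210°): beam 1 = 0.5176 ≠ 1.9319 ✗
  (4.5, 1.5, 345°): beam 1 = 1.0000 ≠ 1.9319 ✗
  (3.5, 4.5, 165°): beam 1 = 1.0000 ≠ 1.9319 ✗
  …
  (2.5, 4.5, 150°): r_1=1.9319, r_2=1.7321, r_3=1.5529, r_4=1.7321, r_5=1.5529, r_6=1.0000, r_7=3.6235 — all match ✓
Unique over the lattice → pose = (2.5, 4.5, 150°).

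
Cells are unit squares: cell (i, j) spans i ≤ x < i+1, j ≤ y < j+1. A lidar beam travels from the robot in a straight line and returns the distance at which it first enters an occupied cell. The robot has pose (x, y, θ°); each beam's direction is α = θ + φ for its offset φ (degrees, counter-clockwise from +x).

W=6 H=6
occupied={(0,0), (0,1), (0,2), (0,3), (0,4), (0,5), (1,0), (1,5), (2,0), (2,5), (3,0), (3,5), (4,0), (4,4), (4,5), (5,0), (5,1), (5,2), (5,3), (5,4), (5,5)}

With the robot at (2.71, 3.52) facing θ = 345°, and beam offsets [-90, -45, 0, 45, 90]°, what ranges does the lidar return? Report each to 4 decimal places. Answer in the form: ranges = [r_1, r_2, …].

ranges = [2.6089, 2.9098, 2.3708, 1.4896, 1.5322]

beam 1: φ=-90°, α=255°
  dir = (cos 255°, sin 255°) = (-0.2588, -0.9659); from cell (2,3)
  next x-line at t=2.7432, next y-line at t=0.5383; Δt_x=3.8637, Δt_y=1.0353
    y: enter (2,2) at t=0.5383
    y: enter (2,1) at t=1.5736
    y: enter (2,0) at t=2.6089 ← occupied
  → r_1 = 2.6089
beam 2: φ=-45°, α=300°
  dir = (cos 300°, sin 300°) = (0.5000, -0.8660); from cell (2,3)
  next x-line at t=0.5800, next y-line at t=0.6004; Δt_x=2.0000, Δt_y=1.1547
    x: enter (3,3) at t=0.5800
    y: enter (3,2) at t=0.6004
    y: enter (3,1) at t=1.7551
    x: enter (4,1) at t=2.5800
    y: enter (4,0) at t=2.9098 ← occupied
  → r_2 = 2.9098
beam 3: φ=0°, α=345°
  dir = (cos 345°, sin 345°) = (0.9659, -0.2588); from cell (2,3)
  next x-line at t=0.3002, next y-line at t=2.0091; Δt_x=1.0353, Δt_y=3.8637
    x: enter (3,3) at t=0.3002
    x: enter (4,3) at t=1.3355
    y: enter (4,2) at t=2.0091
    x: enter (5,2) at t=2.3708 ← occupied
  → r_3 = 2.3708
beam 4: φ=45°, α=30°
  dir = (cos 30°, sin 30°) = (0.8660, 0.5000); from cell (2,3)
  next x-line at t=0.3349, next y-line at t=0.9600; Δt_x=1.1547, Δt_y=2.0000
    x: enter (3,3) at t=0.3349
    y: enter (3,4) at t=0.9600
    x: enter (4,4) at t=1.4896 ← occupied
  → r_4 = 1.4896
beam 5: φ=90°, α=75°
  dir = (cos 75°, sin 75°) = (0.2588, 0.9659); from cell (2,3)
  next x-line at t=1.1205, next y-line at t=0.4969; Δt_x=3.8637, Δt_y=1.0353
    y: enter (2,4) at t=0.4969
    x: enter (3,4) at t=1.1205
    y: enter (3,5) at t=1.5322 ← occupied
  → r_5 = 1.5322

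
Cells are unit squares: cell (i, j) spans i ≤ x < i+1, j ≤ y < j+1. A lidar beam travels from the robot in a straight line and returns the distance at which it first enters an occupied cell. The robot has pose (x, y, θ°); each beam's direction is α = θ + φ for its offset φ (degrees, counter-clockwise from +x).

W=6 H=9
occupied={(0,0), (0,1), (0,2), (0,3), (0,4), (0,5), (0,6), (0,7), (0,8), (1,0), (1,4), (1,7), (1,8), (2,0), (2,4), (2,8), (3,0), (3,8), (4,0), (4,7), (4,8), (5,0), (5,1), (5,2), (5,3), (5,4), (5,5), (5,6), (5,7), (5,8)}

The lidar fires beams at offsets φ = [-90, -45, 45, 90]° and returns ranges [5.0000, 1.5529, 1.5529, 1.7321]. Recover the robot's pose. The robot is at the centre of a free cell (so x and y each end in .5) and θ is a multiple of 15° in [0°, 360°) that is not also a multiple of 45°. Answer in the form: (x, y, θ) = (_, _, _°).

Enumerate (i+0.5, j+0.5, θ) over the 24 free cells and 16 admissible headings. For each, cast all 4 beams and compare to the given ranges.
  (3.5, 5.5, 105°): beam 1 = 1.5529 ≠ 5.0000 ✗
  (2.5, 5.5, 330°): beam 1 = 0.5774 ≠ 5.0000 ✗
  (4.5, 3.5, 15°): beam 1 = 1.9319 ≠ 5.0000 ✗
  …
  (2.5, 2.5, 150°): r_1=5.0000, r_2=1.5529, r_3=1.5529, r_4=1.7321 — all match ✓
Unique over the lattice → pose = (2.5, 2.5, 150°).

(x, y, θ) = (2.5, 2.5, 150°)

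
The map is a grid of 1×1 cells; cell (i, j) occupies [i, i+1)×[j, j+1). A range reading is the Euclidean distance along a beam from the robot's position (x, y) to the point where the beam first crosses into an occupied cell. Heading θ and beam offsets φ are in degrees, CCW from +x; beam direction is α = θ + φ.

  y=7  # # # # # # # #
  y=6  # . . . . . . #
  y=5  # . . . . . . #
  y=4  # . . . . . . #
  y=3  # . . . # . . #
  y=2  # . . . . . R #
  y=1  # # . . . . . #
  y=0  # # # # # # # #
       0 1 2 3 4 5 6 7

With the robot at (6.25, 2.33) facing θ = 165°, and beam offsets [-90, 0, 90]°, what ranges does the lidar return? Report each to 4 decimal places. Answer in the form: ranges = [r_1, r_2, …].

beam 1: φ=-90°, α=75°
  direction (0.2588, 0.9659); cell (6,2); t to first gridline: x 2.8978, y 0.6936 (then +3.8637 / +1.0353)
    (6,3) via y @ 0.6936
    (6,4) via y @ 1.7289
    (6,5) via y @ 2.7642
    (7,5) via x @ 2.8978  # hit
  → r_1 = 2.8978
beam 2: φ=0°, α=165°
  direction (-0.9659, 0.2588); cell (6,2); t to first gridline: x 0.2588, y 2.5887 (then +1.0353 / +3.8637)
    (5,2) via x @ 0.2588
    (4,2) via x @ 1.2941
    (3,2) via x @ 2.3294
    (3,3) via y @ 2.5887
    (2,3) via x @ 3.3646
    (1,3) via x @ 4.3999
    (0,3) via x @ 5.4352  # hit
  → r_2 = 5.4352
beam 3: φ=90°, α=255°
  direction (-0.2588, -0.9659); cell (6,2); t to first gridline: x 0.9659, y 0.3416 (then +3.8637 / +1.0353)
    (6,1) via y @ 0.3416
    (5,1) via x @ 0.9659
    (5,0) via y @ 1.3769  # hit
  → r_3 = 1.3769

ranges = [2.8978, 5.4352, 1.3769]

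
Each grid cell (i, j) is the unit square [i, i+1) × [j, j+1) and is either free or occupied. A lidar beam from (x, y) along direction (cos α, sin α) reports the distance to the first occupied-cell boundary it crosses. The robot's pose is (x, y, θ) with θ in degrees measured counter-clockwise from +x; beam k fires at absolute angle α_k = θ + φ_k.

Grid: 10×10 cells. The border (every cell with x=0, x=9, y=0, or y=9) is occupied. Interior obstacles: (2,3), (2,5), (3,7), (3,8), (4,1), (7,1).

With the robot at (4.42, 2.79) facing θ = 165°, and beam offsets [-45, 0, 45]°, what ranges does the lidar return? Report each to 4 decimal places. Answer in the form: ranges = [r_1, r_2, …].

beam 1: φ=-45°, α=120°
  direction (-0.5000, 0.8660); cell (4,2); t to first gridline: x 0.8400, y 0.2425 (then +2.0000 / +1.1547)
    (4,3) via y @ 0.2425
    (3,3) via x @ 0.8400
    (3,4) via y @ 1.3972
    (3,5) via y @ 2.5519
    (2,5) via x @ 2.8400  # hit
  → r_1 = 2.8400
beam 2: φ=0°, α=165°
  direction (-0.9659, 0.2588); cell (4,2); t to first gridline: x 0.4348, y 0.8114 (then +1.0353 / +3.8637)
    (3,2) via x @ 0.4348
    (3,3) via y @ 0.8114
    (2,3) via x @ 1.4701  # hit
  → r_2 = 1.4701
beam 3: φ=45°, α=210°
  direction (-0.8660, -0.5000); cell (4,2); t to first gridline: x 0.4850, y 1.5800 (then +1.1547 / +2.0000)
    (3,2) via x @ 0.4850
    (3,1) via y @ 1.5800
    (2,1) via x @ 1.6397
    (1,1) via x @ 2.7944
    (1,0) via y @ 3.5800  # hit
  → r_3 = 3.5800

ranges = [2.8400, 1.4701, 3.5800]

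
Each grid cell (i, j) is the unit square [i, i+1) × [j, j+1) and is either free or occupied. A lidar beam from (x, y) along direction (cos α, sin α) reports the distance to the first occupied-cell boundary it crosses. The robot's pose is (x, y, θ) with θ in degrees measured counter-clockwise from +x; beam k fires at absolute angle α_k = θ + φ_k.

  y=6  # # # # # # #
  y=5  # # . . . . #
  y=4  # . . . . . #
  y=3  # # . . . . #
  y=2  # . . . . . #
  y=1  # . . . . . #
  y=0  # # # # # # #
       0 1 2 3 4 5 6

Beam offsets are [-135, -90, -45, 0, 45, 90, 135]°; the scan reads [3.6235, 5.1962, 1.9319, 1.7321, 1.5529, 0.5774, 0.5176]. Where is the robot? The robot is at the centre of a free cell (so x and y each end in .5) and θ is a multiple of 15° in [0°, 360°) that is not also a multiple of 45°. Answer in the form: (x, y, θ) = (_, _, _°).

(x, y, θ) = (2.5, 1.5, 150°)

Enumerate (i+0.5, j+0.5, θ) over the 23 free cells and 16 admissible headings. For each, cast all 7 beams and compare to the given ranges.
  (5.5, 1.5, 75°): beam 1 = 0.5774 ≠ 3.6235 ✗
  (2.5, 2.5, 120°): beam 2 = 4.0415 ≠ 5.1962 ✗
  (5.5, 5.5, 345°): beam 1 = 4.0415 ≠ 3.6235 ✗
  …
  (2.5, 1.5, 150°): r_1=3.6235, r_2=5.1962, r_3=1.9319, r_4=1.7321, r_5=1.5529, r_6=0.5774, r_7=0.5176 — all match ✓
Unique over the lattice → pose = (2.5, 1.5, 150°).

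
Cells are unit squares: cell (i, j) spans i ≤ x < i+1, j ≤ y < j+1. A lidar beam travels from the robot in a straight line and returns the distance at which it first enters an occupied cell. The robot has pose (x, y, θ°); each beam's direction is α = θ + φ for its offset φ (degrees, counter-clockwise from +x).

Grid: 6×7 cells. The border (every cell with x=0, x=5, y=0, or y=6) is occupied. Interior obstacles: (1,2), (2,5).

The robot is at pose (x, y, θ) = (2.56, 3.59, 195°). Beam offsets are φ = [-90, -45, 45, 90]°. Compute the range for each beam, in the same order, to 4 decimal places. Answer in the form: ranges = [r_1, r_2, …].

beam 1: φ=-90°, α=105°
  cosα=-0.2588 sinα=0.9659 | (2,3) | tMaxX 2.1637 tMaxY 0.4245 | tΔX 3.8637 tΔY 1.0353
    t=0.4245 [y] (2,4)
    t=1.4597 [y] (2,5) — stop
  → r_1 = 1.4597
beam 2: φ=-45°, α=150°
  cosα=-0.8660 sinα=0.5000 | (2,3) | tMaxX 0.6466 tMaxY 0.8200 | tΔX 1.1547 tΔY 2.0000
    t=0.6466 [x] (1,3)
    t=0.8200 [y] (1,4)
    t=1.8013 [x] (0,4) — stop
  → r_2 = 1.8013
beam 3: φ=45°, α=240°
  cosα=-0.5000 sinα=-0.8660 | (2,3) | tMaxX 1.1200 tMaxY 0.6813 | tΔX 2.0000 tΔY 1.1547
    t=0.6813 [y] (2,2)
    t=1.1200 [x] (1,2) — stop
  → r_3 = 1.1200
beam 4: φ=90°, α=285°
  cosα=0.2588 sinα=-0.9659 | (2,3) | tMaxX 1.7000 tMaxY 0.6108 | tΔX 3.8637 tΔY 1.0353
    t=0.6108 [y] (2,2)
    t=1.6461 [y] (2,1)
    t=1.7000 [x] (3,1)
    t=2.6814 [y] (3,0) — stop
  → r_4 = 2.6814

ranges = [1.4597, 1.8013, 1.1200, 2.6814]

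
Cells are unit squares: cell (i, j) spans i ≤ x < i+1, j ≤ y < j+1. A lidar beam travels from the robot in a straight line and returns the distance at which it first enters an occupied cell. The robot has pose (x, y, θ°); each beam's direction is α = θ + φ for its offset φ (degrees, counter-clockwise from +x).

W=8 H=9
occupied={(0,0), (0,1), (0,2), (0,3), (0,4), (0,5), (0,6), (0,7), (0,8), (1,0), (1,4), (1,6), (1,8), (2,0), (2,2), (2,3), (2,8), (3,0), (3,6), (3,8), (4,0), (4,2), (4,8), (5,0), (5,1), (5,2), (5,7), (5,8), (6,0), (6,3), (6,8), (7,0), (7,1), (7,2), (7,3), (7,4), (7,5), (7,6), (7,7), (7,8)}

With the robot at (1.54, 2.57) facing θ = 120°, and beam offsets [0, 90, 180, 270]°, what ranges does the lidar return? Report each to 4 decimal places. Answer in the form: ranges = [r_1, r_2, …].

ranges = [1.0800, 0.6235, 1.8129, 0.5312]

beam 1: φ=0°, α=120°
  cosα=-0.5000 sinα=0.8660 | (1,2) | tMaxX 1.0800 tMaxY 0.4965 | tΔX 2.0000 tΔY 1.1547
    t=0.4965 [y] (1,3)
    t=1.0800 [x] (0,3) — stop
  → r_1 = 1.0800
beam 2: φ=90°, α=210°
  cosα=-0.8660 sinα=-0.5000 | (1,2) | tMaxX 0.6235 tMaxY 1.1400 | tΔX 1.1547 tΔY 2.0000
    t=0.6235 [x] (0,2) — stop
  → r_2 = 0.6235
beam 3: φ=180°, α=300°
  cosα=0.5000 sinα=-0.8660 | (1,2) | tMaxX 0.9200 tMaxY 0.6582 | tΔX 2.0000 tΔY 1.1547
    t=0.6582 [y] (1,1)
    t=0.9200 [x] (2,1)
    t=1.8129 [y] (2,0) — stop
  → r_3 = 1.8129
beam 4: φ=270°, α=30°
  cosα=0.8660 sinα=0.5000 | (1,2) | tMaxX 0.5312 tMaxY 0.8600 | tΔX 1.1547 tΔY 2.0000
    t=0.5312 [x] (2,2) — stop
  → r_4 = 0.5312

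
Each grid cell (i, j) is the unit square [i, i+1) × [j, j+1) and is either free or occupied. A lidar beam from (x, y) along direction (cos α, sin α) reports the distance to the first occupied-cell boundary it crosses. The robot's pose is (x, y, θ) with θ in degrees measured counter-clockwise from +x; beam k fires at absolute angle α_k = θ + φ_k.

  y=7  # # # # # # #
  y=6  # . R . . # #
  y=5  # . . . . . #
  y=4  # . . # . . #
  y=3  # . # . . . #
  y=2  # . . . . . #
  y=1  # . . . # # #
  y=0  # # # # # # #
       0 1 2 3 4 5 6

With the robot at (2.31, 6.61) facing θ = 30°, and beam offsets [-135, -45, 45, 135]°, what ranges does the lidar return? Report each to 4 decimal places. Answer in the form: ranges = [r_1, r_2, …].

ranges = [5.0615, 3.8202, 0.4038, 1.3562]

beam 1: φ=-135°, α=255°
  d=(-0.2588,-0.9659)  start (2,6)  tX=1.1977 tY=0.6315  stride 1/|dx|=3.8637 1/|dy|=1.0353
    cross y-line → (2,5), t=0.6315
    cross x-line → (1,5), t=1.1977
    cross y-line → (1,4), t=1.6668
    cross y-line → (1,3), t=2.7021
    cross y-line → (1,2), t=3.7373
    cross y-line → (1,1), t=4.7726
    cross x-line → (0,1), t=5.0615 (wall)
  → r_1 = 5.0615
beam 2: φ=-45°, α=345°
  d=(0.9659,-0.2588)  start (2,6)  tX=0.7143 tY=2.3569  stride 1/|dx|=1.0353 1/|dy|=3.8637
    cross x-line → (3,6), t=0.7143
    cross x-line → (4,6), t=1.7496
    cross y-line → (4,5), t=2.3569
    cross x-line → (5,5), t=2.7849
    cross x-line → (6,5), t=3.8202 (wall)
  → r_2 = 3.8202
beam 3: φ=45°, α=75°
  d=(0.2588,0.9659)  start (2,6)  tX=2.6660 tY=0.4038  stride 1/|dx|=3.8637 1/|dy|=1.0353
    cross y-line → (2,7), t=0.4038 (wall)
  → r_3 = 0.4038
beam 4: φ=135°, α=165°
  d=(-0.9659,0.2588)  start (2,6)  tX=0.3209 tY=1.5068  stride 1/|dx|=1.0353 1/|dy|=3.8637
    cross x-line → (1,6), t=0.3209
    cross x-line → (0,6), t=1.3562 (wall)
  → r_4 = 1.3562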